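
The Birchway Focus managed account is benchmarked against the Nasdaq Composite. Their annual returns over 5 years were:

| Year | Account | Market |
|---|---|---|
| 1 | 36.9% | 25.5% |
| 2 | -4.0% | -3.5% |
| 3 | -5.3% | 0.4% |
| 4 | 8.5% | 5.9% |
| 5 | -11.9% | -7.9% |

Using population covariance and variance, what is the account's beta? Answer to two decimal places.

r̄p = 4.8400%,  r̄m = 4.0800%
Cov = Σ(rp − r̄p)(rm − r̄m) / 5 = 199.6508
Var(rm) = Σ(rm − r̄m)² / 5 = 135.3296
β = Cov / Var = 199.6508 / 135.3296 = 1.4753

1.48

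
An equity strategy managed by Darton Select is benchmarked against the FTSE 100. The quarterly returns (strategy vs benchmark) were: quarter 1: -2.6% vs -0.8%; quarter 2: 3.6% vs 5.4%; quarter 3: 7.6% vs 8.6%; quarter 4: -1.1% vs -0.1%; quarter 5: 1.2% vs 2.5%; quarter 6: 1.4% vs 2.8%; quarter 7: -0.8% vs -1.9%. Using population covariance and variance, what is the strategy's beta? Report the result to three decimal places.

0.890

r̄p = 1.3286%,  r̄m = 2.3571%
Cov = Σ(rp − r̄p)(rm − r̄m) / 7 = 10.5012
Var(rm) = Σ(rm − r̄m)² / 7 = 11.7967
β = Cov / Var = 10.5012 / 11.7967 = 0.8902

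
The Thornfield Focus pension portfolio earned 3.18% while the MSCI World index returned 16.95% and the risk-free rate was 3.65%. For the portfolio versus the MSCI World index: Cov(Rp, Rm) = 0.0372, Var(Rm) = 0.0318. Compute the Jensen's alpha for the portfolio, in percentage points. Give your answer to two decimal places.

β = Cov / Var = 0.0372 / 0.0318 = 1.1698
E[R] = Rf + β(Rm − Rf) = 3.65% + 1.1698 × (16.95% − 3.65%) = 19.2083%
α = Rp − E[R] = 3.18% − 19.2083% = -16.0283

-16.03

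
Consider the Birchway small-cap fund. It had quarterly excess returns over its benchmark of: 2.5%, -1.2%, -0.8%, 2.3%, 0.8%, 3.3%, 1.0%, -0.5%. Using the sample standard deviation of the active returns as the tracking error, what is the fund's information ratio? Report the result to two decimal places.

Mean return r̄ = 7.40 / 8 = 0.9250%
Sample std dev = √[19.5550 / 7] = 1.6714%
IR = r̄ / tracking error = 0.9250 / 1.6714 = 0.5534

0.55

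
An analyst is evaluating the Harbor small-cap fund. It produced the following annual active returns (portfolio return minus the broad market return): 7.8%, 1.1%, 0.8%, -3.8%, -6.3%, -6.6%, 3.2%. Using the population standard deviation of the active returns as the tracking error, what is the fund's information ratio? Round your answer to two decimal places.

Mean return r̄ = -3.80 / 7 = -0.5429%
Σ(r − r̄)² = 168.5571; population σ = √(168.5571/7) = 4.9071%
IR = r̄ / tracking error = -0.5429 / 4.9071 = -0.1106

-0.11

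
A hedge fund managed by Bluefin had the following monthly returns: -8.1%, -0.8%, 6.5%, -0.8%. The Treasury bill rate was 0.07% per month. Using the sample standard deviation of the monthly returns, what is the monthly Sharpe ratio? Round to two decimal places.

Mean return μ = -3.20 / 4 = -0.8000%
Σ(r − μ)² = (-8.1 − (-0.8000))² + (-0.8 − (-0.8000))² + … = 106.5800
sample σ = √(106.5800 / 3) = √35.5267 = 5.9604%
Sharpe = (μ − rf) / σ = (-0.8000 − 0.07) / 5.9604 = -0.8700 / 5.9604 = -0.1460

-0.15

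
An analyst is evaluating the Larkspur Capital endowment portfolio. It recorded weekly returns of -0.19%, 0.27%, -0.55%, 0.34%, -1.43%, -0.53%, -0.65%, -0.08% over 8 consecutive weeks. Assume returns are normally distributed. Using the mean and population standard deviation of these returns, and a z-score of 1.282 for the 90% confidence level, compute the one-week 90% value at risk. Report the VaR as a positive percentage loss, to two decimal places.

Mean return μ = -2.820 / 8 = -0.3525%
Population std dev = √[2.2878 / 8] = 0.5348%
VaR = −(μ − z·σ) = −(-0.3525 − 1.282 × 0.5348) = −(-1.0381) = 1.0381%

1.04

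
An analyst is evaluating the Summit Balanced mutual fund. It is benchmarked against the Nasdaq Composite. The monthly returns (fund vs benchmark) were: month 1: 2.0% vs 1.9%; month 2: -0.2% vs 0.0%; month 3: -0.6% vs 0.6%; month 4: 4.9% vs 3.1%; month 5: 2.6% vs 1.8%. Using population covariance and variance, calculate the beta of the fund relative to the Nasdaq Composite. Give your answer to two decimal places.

1.78

r̄p = 1.7400%,  r̄m = 1.4800%
Cov = Σ(rp − r̄p)(rm − r̄m) / 5 = 2.0868
Var(rm) = Σ(rm − r̄m)² / 5 = 1.1736
β = Cov / Var = 2.0868 / 1.1736 = 1.7781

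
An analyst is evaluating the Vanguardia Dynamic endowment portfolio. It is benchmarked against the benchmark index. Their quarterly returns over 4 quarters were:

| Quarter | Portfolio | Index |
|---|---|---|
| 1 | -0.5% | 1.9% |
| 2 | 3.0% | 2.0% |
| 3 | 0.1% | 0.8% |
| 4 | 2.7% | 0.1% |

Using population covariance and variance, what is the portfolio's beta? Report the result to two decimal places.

-0.38

r̄p = 1.3250%,  r̄m = 1.2000%
Cov = Σ(rp − r̄p)(rm − r̄m) / 4 = -0.2400
Var(rm) = Σ(rm − r̄m)² / 4 = 0.6250
β = Cov / Var = -0.2400 / 0.6250 = -0.3840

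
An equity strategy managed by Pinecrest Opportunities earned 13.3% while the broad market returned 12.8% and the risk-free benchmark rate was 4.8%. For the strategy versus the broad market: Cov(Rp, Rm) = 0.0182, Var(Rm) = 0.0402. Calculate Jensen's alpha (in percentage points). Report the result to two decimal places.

4.88

β = Cov / Var = 0.0182 / 0.0402 = 0.4527
E[R] = Rf + β(Rm − Rf) = 4.8% + 0.4527 × (12.8% − 4.8%) = 8.4216%
α = Rp − E[R] = 13.3% − 8.4216% = 4.8784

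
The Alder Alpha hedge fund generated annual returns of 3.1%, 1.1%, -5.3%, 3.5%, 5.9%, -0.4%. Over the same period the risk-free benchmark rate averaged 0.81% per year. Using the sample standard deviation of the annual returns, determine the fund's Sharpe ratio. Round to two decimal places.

0.13

r̄ = (3.1 + 1.1 − 5.3 + 3.5 + 5.9 − 0.4) / 6 = 7.90 / 6 = 1.3167%
Σ(r − r̄)² = (3.1 − 1.3167)² + (1.1 − 1.3167)² + … = 75.7283
σ = √[75.7283 / 5] = 3.8917%
Sharpe = (r̄ − rf) / σ = (1.3167 − 0.81) / 3.8917 = 0.5067 / 3.8917 = 0.1302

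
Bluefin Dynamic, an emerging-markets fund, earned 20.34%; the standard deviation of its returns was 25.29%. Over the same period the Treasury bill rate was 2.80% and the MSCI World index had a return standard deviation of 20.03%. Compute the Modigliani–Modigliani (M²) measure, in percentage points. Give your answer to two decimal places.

16.69

Sharpe = (Rp − Rf) / σp = (20.34% − 2.80%) / 25.29% = 0.6936
M² = Rf + Sharpe × σm = 2.80% + 0.6936 × 20.03% = 16.6928%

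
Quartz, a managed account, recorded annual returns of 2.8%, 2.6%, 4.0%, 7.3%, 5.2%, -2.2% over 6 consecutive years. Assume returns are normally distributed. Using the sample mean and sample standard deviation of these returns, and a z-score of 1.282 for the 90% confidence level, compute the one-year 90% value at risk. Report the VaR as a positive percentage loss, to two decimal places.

0.81

r̄ = (2.8 + 2.6 + 4 + 7.3 + 5.2 − 2.2) / 6 = 19.70 / 6 = 3.2833%
Sample std dev = √[51.0883 / 5] = 3.1965%
VaR = −(r̄ − z·σ) = −(3.2833 − 1.282 × 3.1965) = −(-0.8146) = 0.8146%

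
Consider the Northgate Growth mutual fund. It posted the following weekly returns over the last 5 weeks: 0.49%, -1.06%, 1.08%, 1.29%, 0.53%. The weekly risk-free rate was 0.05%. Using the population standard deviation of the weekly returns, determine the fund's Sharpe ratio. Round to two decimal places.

r̄ = (0.49 − 1.06 + 1.08 + 1.29 + 0.53) / 5 = 2.330 / 5 = 0.4660%
Σ(r − r̄)² = 3.3893; population σ = √(3.3893/5) = 0.8233%
Sharpe = (r̄ − rf) / σ = (0.4660 − 0.05) / 0.8233 = 0.4160 / 0.8233 = 0.5053

0.51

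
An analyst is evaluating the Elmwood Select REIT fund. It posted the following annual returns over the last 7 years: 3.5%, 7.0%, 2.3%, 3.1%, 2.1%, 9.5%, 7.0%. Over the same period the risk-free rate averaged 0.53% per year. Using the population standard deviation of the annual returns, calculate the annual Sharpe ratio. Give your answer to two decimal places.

1.65

Mean return r̄ = 34.50 / 7 = 4.9286%
Σ(r − r̄)² = (3.5 − 4.9286)² + (7 − 4.9286)² + (2.3 − 4.9286)² + … = 49.7743
population σ = √(49.7743 / 7) = √7.1106 = 2.6666%
Sharpe = (r̄ − rf) / σ = (4.9286 − 0.53) / 2.6666 = 4.3986 / 2.6666 = 1.6495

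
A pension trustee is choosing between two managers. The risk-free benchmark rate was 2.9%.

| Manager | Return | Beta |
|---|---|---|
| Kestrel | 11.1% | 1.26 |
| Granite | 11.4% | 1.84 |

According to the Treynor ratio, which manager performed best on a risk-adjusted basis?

Kestrel: Treynor = (11.1% − 2.9%) / 1.26 = 6.508
Granite: Treynor = (11.4% − 2.9%) / 1.84 = 4.620
Highest: Kestrel (6.508).

Kestrel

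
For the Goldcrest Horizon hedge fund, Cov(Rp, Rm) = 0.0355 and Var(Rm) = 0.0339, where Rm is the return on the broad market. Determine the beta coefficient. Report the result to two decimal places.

β = Cov(Rp, Rm) / Var(Rm) = 0.0355 / 0.0339 = 1.0472

1.05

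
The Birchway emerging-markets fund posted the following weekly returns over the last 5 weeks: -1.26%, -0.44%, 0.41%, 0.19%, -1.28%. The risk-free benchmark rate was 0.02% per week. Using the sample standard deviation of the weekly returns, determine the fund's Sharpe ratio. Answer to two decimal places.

μ = (-1.26 − 0.44 + 0.41 + 0.19 − 1.28) / 5 = -0.4760%
Σ(r − μ)² = (-1.26 − (-0.4760))² + (-0.44 − (-0.4760))² + (0.41 − (-0.4760))² + … = 2.4909
sample σ = √(2.4909 / 4) = √0.6227 = 0.7891%
Sharpe = (μ − rf) / σ = (-0.4760 − 0.02) / 0.7891 = -0.4960 / 0.7891 = -0.6286

-0.63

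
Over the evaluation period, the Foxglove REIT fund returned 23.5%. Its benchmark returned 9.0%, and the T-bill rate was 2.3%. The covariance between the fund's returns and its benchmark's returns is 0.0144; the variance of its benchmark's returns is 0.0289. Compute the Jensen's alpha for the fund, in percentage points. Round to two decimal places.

β = Cov / Var = 0.0144 / 0.0289 = 0.4983
E[R] = Rf + β(Rm − Rf) = 2.3% + 0.4983 × (9.0% − 2.3%) = 5.6386%
α = Rp − E[R] = 23.5% − 5.6386% = 17.8614

17.86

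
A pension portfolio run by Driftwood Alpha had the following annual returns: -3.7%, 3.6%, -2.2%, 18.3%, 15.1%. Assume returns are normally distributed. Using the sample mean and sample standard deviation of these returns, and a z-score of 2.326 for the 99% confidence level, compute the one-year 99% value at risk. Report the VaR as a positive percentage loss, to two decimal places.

r̄ = (-3.7 + 3.6 − 2.2 + 18.3 + 15.1) / 5 = 6.2200%
Sample σ = √[Σ(r − r̄)² / 4] = √[400.9480 / 4] = √100.2370 = 10.0118%
VaR = −(r̄ − z·σ) = −(6.2200 − 2.326 × 10.0118) = −(-17.0674) = 17.0674%

17.07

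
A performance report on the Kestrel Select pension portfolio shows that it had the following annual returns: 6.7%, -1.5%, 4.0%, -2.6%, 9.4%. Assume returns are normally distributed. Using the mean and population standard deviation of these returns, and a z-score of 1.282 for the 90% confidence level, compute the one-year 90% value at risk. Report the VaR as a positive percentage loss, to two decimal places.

r̄ = (6.7 − 1.5 + 4 − 2.6 + 9.4) / 5 = 16.00 / 5 = 3.2000%
Σ(r − r̄)² = 107.0600; population σ = √(107.0600/5) = 4.6273%
VaR = −(r̄ − z·σ) = −(3.2000 − 1.282 × 4.6273) = −(-2.7322) = 2.7322%

2.73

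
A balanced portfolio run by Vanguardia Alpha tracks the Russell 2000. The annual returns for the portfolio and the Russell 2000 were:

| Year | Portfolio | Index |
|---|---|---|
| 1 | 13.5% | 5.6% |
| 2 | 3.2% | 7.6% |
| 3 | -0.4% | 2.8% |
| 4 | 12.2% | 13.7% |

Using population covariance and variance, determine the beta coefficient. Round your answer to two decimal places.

0.85

r̄p = 7.1250%,  r̄m = 7.4250%
Cov = Σ(rp − r̄p)(rm − r̄m) / 4 = 13.5819
Var(rm) = Σ(rm − r̄m)² / 4 = 16.0319
β = Cov / Var = 13.5819 / 16.0319 = 0.8472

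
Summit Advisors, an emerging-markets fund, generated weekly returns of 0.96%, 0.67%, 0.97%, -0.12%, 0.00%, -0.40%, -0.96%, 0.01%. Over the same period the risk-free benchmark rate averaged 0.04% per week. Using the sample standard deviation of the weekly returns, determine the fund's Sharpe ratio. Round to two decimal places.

0.15

r̄ = (0.96 + 0.67 + 0.97 − 0.12 + 0 − 0.4 − 0.96 + 0.01) / 8 = 1.130 / 8 = 0.1413%
Sample σ = √[Σ(r − r̄)² / 7] = √[3.2479 / 7] = √0.4640 = 0.6812%
Sharpe = (r̄ − rf) / σ = (0.1413 − 0.04) / 0.6812 = 0.1013 / 0.6812 = 0.1487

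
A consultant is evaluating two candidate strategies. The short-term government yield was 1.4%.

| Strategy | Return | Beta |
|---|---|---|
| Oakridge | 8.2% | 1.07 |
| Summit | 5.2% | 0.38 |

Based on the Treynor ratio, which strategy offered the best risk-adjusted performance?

Summit

Oakridge: Treynor = (8.2% − 1.4%) / 1.07 = 6.355
Summit: Treynor = (5.2% − 1.4%) / 0.38 = 10.000
Highest: Summit (10.000).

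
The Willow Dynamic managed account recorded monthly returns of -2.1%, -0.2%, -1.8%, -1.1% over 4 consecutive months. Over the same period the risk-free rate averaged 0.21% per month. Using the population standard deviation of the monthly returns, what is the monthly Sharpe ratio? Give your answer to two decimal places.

-2.06

μ = (-2.1 − 0.2 − 1.8 − 1.1) / 4 = -1.3000%
Σ(r − μ)² = (-2.1 − (-1.3000))² + (-0.2 − (-1.3000))² + … = 2.1400
population σ = √(2.1400 / 4) = √0.5350 = 0.7314%
Sharpe = (μ − rf) / σ = (-1.3000 − 0.21) / 0.7314 = -1.5100 / 0.7314 = -2.0645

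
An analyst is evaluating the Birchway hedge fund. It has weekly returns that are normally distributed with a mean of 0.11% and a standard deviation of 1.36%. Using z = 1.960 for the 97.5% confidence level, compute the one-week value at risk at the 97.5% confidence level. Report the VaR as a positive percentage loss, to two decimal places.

2.56

VaR (as % loss) = −(μ − z·σ) = −(0.11% − 1.960 × 1.36%) = −(-2.5556%) = 2.5556%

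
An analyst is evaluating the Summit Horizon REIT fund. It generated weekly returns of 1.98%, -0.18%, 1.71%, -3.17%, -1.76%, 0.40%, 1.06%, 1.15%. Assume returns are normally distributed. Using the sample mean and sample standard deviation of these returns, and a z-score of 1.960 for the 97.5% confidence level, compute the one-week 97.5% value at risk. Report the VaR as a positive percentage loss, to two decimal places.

3.36

μ = (1.98 − 0.18 + 1.71 − 3.17 − 1.76 + 0.4 + 1.06 + 1.15) / 8 = 1.190 / 8 = 0.1488%
Σ(r − μ)² = (1.98 − 0.1488)² + (-0.18 − 0.1488)² + (1.71 − 0.1488)² + … = 22.4525
σ = √[22.4525 / 7] = 1.7909%
VaR = −(μ − z·σ) = −(0.1488 − 1.960 × 1.7909) = −(-3.3614) = 3.3614%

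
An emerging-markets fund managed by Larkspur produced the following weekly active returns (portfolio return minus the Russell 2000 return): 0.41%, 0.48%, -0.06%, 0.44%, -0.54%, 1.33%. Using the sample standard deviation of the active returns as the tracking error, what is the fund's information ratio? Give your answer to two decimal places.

0.55

μ = (0.41 + 0.48 − 0.06 + 0.44 − 0.54 + 1.33) / 6 = 0.3433%
Σ(r − μ)² = 1.9489; sample σ = √(1.9489/5) = 0.6243%
IR = μ / tracking error = 0.3433 / 0.6243 = 0.5499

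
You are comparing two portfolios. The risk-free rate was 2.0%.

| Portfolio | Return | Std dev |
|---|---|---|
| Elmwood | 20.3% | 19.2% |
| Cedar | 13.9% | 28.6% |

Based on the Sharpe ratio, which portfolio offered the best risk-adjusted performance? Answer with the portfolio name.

Elmwood

Elmwood: Sharpe ratio = (20.3% − 2.0%) / 19.2% = 0.953
Cedar: Sharpe ratio = (13.9% − 2.0%) / 28.6% = 0.416
Highest: Elmwood (0.953).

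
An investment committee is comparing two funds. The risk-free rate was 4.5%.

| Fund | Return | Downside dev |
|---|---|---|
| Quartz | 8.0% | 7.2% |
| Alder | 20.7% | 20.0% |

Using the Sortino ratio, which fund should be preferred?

Quartz: Sortino ratio = (8.0% − 4.5%) / 7.2% = 0.486
Alder: Sortino ratio = (20.7% − 4.5%) / 20.0% = 0.810
Highest: Alder (0.810).

Alder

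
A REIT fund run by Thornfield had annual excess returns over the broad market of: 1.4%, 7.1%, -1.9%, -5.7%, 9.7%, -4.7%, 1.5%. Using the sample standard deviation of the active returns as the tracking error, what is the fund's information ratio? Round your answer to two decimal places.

0.18

Mean return μ = 7.40 / 7 = 1.0571%
Σ(r − μ)² = 199.0771; sample σ = √(199.0771/6) = 5.7602%
IR = μ / tracking error = 1.0571 / 5.7602 = 0.1835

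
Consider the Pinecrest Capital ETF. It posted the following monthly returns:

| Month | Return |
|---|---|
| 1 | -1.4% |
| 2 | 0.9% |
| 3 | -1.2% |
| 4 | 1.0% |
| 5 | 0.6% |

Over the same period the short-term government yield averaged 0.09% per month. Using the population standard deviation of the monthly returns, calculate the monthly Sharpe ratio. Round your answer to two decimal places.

-0.10

Mean return r̄ = -0.10 / 5 = -0.0200%
Σ(r − r̄)² = 5.5680; population σ = √(5.5680/5) = 1.0553%
Sharpe = (r̄ − rf) / σ = (-0.0200 − 0.09) / 1.0553 = -0.1100 / 1.0553 = -0.1042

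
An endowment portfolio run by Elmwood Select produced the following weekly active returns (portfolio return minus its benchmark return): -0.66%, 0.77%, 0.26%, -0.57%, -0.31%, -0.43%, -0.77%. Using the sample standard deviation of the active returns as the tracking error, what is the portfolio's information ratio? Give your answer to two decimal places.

-0.44

Mean return μ = -1.710 / 7 = -0.2443%
Sample σ = √[Σ(r − μ)² / 6] = √[1.8772 / 6] = √0.3129 = 0.5594%
IR = μ / tracking error = -0.2443 / 0.5594 = -0.4367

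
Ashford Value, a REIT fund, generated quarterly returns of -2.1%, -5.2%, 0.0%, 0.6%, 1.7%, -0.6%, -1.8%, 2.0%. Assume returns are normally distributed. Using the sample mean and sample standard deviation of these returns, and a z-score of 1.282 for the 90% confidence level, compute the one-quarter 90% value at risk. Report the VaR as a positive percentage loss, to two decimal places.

μ = (-2.1 − 5.2 + 0 + 0.6 + 1.7 − 0.6 − 1.8 + 2) / 8 = -0.6750%
Sample std dev = √[38.6550 / 7] = 2.3499%
VaR = −(μ − z·σ) = −(-0.6750 − 1.282 × 2.3499) = −(-3.6876) = 3.6876%

3.69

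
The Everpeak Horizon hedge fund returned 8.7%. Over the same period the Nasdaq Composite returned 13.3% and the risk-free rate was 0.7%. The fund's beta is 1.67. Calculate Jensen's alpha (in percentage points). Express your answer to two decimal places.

CAPM expected return = Rf + β(Rm − Rf) = 0.7% + 1.67 × (13.3% − 0.7%) = 0.7 + 1.67 × 12.60 = 21.7420%
Jensen's α = Rp − E[R] = 8.7% − 21.7420% = -13.0420

-13.04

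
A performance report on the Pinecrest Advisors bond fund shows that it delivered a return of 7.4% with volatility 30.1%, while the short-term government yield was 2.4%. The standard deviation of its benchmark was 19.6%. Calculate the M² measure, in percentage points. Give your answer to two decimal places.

Sharpe = (Rp − Rf) / σp = (7.4% − 2.4%) / 30.1% = 0.1661
M² = Rf + Sharpe × σm = 2.4% + 0.1661 × 19.6% = 5.6556%

5.66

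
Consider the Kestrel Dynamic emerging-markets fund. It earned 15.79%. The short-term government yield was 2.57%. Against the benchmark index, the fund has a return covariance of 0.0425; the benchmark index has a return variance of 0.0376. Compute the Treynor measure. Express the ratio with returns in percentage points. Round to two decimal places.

11.70

β = Cov / Var = 0.0425 / 0.0376 = 1.1303
Treynor = (Rp − Rf) / β = (15.79% − 2.57%) / 1.1303 = 13.22 / 1.1303 = 11.6960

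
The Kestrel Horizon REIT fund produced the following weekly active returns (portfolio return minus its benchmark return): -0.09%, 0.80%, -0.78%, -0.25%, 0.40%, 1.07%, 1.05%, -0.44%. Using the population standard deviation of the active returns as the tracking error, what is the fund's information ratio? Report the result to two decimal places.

Mean return r̄ = 1.760 / 8 = 0.2200%
Population std dev = √[3.5328 / 8] = 0.6645%
IR = r̄ / tracking error = 0.2200 / 0.6645 = 0.3311

0.33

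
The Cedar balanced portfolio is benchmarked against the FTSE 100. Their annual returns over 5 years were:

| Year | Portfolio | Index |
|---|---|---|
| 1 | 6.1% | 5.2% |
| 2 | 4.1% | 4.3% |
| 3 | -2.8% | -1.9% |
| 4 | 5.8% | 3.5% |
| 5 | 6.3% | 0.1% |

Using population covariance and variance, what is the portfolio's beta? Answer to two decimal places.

r̄p = 3.9000%,  r̄m = 2.2400%
Cov = Σ(rp − r̄p)(rm − r̄m) / 5 = 6.3840
Var(rm) = Σ(rm − r̄m)² / 5 = 7.2624
β = Cov / Var = 6.3840 / 7.2624 = 0.8790

0.88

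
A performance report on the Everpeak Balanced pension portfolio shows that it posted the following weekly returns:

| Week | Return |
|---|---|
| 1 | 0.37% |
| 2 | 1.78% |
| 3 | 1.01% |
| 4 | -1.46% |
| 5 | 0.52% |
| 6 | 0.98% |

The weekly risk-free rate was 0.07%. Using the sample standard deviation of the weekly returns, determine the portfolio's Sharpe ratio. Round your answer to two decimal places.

0.42

μ = (0.37 + 1.78 + 1.01 − 1.46 + 0.52 + 0.98) / 6 = 3.200 / 6 = 0.5333%
Σ(r − μ)² = 5.9811; sample σ = √(5.9811/5) = 1.0937%
Sharpe = (μ − rf) / σ = (0.5333 − 0.07) / 1.0937 = 0.4633 / 1.0937 = 0.4236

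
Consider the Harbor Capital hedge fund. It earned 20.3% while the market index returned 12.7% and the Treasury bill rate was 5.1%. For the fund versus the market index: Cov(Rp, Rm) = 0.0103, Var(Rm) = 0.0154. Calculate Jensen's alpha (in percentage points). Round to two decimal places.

10.12

β = Cov / Var = 0.0103 / 0.0154 = 0.6688
E[R] = Rf + β(Rm − Rf) = 5.1% + 0.6688 × (12.7% − 5.1%) = 10.1829%
α = Rp − E[R] = 20.3% − 10.1829% = 10.1171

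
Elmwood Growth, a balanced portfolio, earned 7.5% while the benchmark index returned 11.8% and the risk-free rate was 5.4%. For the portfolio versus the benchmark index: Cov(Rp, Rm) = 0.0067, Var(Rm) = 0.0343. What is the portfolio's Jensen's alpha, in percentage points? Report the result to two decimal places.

β = Cov / Var = 0.0067 / 0.0343 = 0.1953
E[R] = Rf + β(Rm − Rf) = 5.4% + 0.1953 × (11.8% − 5.4%) = 6.6499%
α = Rp − E[R] = 7.5% − 6.6499% = 0.8501

0.85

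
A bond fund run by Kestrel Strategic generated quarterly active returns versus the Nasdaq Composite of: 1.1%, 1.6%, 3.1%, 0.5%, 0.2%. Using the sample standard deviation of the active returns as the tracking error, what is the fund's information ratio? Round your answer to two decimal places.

1.14

r̄ = (1.1 + 1.6 + 3.1 + 0.5 + 0.2) / 5 = 1.3000%
Sample std dev = √[5.2200 / 4] = 1.1424%
IR = r̄ / tracking error = 1.3000 / 1.1424 = 1.1380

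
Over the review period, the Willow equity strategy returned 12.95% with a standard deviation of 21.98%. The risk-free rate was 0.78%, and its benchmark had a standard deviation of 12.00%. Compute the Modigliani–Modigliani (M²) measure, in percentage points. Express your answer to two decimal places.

Sharpe = (Rp − Rf) / σp = (12.95% − 0.78%) / 21.98% = 0.5537
M² = Rf + Sharpe × σm = 0.78% + 0.5537 × 12.00% = 7.4244%

7.42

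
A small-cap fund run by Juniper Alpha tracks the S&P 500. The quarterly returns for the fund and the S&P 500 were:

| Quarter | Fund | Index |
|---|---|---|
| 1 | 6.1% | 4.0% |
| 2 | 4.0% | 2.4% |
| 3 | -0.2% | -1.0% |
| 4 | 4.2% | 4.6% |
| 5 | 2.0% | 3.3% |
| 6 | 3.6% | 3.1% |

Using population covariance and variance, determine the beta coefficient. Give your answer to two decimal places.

0.89

r̄p = 3.2833%,  r̄m = 2.7333%
Cov = Σ(rp − r̄p)(rm − r̄m) / 6 = 2.9056
Var(rm) = Σ(rm − r̄m)² / 6 = 3.2656
β = Cov / Var = 2.9056 / 3.2656 = 0.8898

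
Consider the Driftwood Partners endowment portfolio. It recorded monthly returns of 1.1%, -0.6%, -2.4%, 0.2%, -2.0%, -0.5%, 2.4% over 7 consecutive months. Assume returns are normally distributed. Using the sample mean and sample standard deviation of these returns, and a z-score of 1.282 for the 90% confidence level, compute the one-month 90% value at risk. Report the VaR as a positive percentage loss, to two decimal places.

r̄ = (1.1 − 0.6 − 2.4 + 0.2 − 2 − 0.5 + 2.4) / 7 = -0.2571%
Sample σ = √[Σ(r − r̄)² / 6] = √[16.9171 / 6] = √2.8195 = 1.6791%
VaR = −(r̄ − z·σ) = −(-0.2571 − 1.282 × 1.6791) = −(-2.4097) = 2.4097%

2.41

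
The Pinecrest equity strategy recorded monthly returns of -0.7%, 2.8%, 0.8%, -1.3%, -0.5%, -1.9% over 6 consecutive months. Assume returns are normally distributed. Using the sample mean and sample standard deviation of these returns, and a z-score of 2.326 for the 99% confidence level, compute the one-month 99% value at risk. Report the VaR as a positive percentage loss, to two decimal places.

Mean return μ = -0.80 / 6 = -0.1333%
Σ(r − μ)² = (-0.7 − (-0.1333))² + (2.8 − (-0.1333))² + … = 14.4133
sample σ = √(14.4133 / 5) = √2.8827 = 1.6979%
VaR = −(μ − z·σ) = −(-0.1333 − 2.326 × 1.6979) = −(-4.0826) = 4.0826%

4.08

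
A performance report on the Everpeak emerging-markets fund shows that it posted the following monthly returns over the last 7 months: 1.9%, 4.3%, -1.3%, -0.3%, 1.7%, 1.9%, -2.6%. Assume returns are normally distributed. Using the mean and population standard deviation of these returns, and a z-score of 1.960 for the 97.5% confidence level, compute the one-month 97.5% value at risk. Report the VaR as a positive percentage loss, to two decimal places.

3.43

r̄ = (1.9 + 4.3 − 1.3 − 0.3 + 1.7 + 1.9 − 2.6) / 7 = 5.60 / 7 = 0.8000%
Σ(r − r̄)² = 32.6600; population σ = √(32.6600/7) = 2.1600%
VaR = −(r̄ − z·σ) = −(0.8000 − 1.960 × 2.1600) = −(-3.4336) = 3.4336%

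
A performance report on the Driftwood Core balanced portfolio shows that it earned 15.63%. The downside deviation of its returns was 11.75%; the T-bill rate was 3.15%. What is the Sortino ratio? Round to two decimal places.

1.06

Sortino = (Rp − Rf) / σd = (15.63% − 3.15%) / 11.75% = 12.48% / 11.75% = 1.0621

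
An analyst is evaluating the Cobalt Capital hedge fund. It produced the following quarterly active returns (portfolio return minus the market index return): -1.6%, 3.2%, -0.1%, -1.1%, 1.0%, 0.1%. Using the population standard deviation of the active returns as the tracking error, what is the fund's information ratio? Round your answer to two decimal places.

μ = (-1.6 + 3.2 − 0.1 − 1.1 + 1 + 0.1) / 6 = 0.2500%
Σ(r − μ)² = (-1.6 − 0.2500)² + (3.2 − 0.2500)² + (-0.1 − 0.2500)² + … = 14.6550
population σ = √(14.6550 / 6) = √2.4425 = 1.5628%
IR = μ / tracking error = 0.2500 / 1.5628 = 0.1600

0.16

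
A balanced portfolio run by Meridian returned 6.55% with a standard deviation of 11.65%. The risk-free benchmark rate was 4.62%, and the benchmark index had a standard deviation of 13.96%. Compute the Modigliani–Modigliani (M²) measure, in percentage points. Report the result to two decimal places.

6.93

Sharpe = (Rp − Rf) / σp = (6.55% − 4.62%) / 11.65% = 0.1657
M² = Rf + Sharpe × σm = 4.62% + 0.1657 × 13.96% = 6.9332%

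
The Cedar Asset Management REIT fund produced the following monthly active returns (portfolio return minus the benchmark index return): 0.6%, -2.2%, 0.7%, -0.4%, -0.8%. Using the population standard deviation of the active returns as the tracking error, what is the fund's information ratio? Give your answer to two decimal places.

-0.40

r̄ = (0.6 − 2.2 + 0.7 − 0.4 − 0.8) / 5 = -2.10 / 5 = -0.4200%
Σ(r − r̄)² = 5.6080; population σ = √(5.6080/5) = 1.0591%
IR = r̄ / tracking error = -0.4200 / 1.0591 = -0.3966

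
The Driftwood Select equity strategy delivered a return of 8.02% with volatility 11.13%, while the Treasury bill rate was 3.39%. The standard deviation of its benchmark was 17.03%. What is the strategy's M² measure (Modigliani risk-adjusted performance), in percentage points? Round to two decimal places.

Sharpe = (Rp − Rf) / σp = (8.02% − 3.39%) / 11.13% = 0.4160
M² = Rf + Sharpe × σm = 3.39% + 0.4160 × 17.03% = 10.4745%

10.47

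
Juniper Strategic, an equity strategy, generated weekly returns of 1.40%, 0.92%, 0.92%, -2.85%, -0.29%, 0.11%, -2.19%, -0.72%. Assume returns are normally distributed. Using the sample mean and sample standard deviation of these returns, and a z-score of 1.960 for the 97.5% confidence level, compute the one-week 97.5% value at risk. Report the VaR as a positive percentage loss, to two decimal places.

3.33

Mean return μ = -2.700 / 8 = -0.3375%
Σ(r − μ)² = (1.4 − (-0.3375))² + (0.92 − (-0.3375))² + … = 16.2748
σ = √[16.2748 / 7] = 1.5248%
VaR = −(μ − z·σ) = −(-0.3375 − 1.960 × 1.5248) = −(-3.3261) = 3.3261%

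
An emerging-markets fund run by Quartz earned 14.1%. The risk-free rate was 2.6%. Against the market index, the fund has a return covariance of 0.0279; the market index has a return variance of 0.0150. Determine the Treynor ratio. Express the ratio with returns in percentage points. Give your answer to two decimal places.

β = Cov / Var = 0.0279 / 0.0150 = 1.8600
Treynor = (Rp − Rf) / β = (14.1% − 2.6%) / 1.8600 = 11.50 / 1.8600 = 6.1828

6.18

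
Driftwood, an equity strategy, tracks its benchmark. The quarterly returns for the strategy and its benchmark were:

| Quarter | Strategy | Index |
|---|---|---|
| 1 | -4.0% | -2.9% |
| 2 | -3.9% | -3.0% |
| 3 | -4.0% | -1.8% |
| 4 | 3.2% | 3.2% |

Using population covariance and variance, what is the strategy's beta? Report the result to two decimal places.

1.20

r̄p = -2.1750%,  r̄m = -1.1250%
Cov = Σ(rp − r̄p)(rm − r̄m) / 4 = 7.7381
Var(rm) = Σ(rm − r̄m)² / 4 = 6.4569
β = Cov / Var = 7.7381 / 6.4569 = 1.1984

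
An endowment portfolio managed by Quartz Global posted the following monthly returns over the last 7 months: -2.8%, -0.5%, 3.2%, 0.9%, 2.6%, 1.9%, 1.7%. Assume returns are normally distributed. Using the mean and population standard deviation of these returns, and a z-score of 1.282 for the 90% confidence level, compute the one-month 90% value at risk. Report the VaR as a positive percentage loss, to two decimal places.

Mean return r̄ = 7.00 / 7 = 1.0000%
Σ(r − r̄)² = (-2.8 − 1.0000)² + (-0.5 − 1.0000)² + (3.2 − 1.0000)² + … = 25.4000
population σ = √(25.4000 / 7) = √3.6286 = 1.9049%
VaR = −(r̄ − z·σ) = −(1.0000 − 1.282 × 1.9049) = −(-1.4421) = 1.4421%

1.44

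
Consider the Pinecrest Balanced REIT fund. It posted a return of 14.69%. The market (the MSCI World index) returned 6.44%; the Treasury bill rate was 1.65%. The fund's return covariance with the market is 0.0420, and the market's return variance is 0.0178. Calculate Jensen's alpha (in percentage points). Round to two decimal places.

β = Cov / Var = 0.0420 / 0.0178 = 2.3596
E[R] = Rf + β(Rm − Rf) = 1.65% + 2.3596 × (6.44% − 1.65%) = 12.9525%
α = Rp − E[R] = 14.69% − 12.9525% = 1.7375

1.74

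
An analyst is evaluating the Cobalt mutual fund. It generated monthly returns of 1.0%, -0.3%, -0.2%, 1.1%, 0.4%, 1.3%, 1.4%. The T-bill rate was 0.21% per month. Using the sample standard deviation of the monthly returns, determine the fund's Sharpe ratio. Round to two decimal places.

μ = (1 − 0.3 − 0.2 + 1.1 + 0.4 + 1.3 + 1.4) / 7 = 4.70 / 7 = 0.6714%
Sample std dev = √[2.9943 / 6] = 0.7064%
Sharpe = (μ − rf) / σ = (0.6714 − 0.21) / 0.7064 = 0.4614 / 0.7064 = 0.6532

0.65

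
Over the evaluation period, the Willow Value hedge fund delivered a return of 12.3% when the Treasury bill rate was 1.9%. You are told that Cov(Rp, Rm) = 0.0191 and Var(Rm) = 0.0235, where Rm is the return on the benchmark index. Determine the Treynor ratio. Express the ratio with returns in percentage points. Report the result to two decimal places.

β = Cov / Var = 0.0191 / 0.0235 = 0.8128
Treynor = (Rp − Rf) / β = (12.3% − 1.9%) / 0.8128 = 10.40 / 0.8128 = 12.7953

12.80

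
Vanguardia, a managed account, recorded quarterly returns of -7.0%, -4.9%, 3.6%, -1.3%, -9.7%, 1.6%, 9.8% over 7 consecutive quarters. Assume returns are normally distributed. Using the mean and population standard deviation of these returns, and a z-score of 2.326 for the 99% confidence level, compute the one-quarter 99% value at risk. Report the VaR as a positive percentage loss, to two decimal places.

15.61

μ = (-7 − 4.9 + 3.6 − 1.3 − 9.7 + 1.6 + 9.8) / 7 = -1.1286%
Σ(r − μ)² = 271.4343; population σ = √(271.4343/7) = 6.2271%
VaR = −(μ − z·σ) = −(-1.1286 − 2.326 × 6.2271) = −(-15.6128) = 15.6128%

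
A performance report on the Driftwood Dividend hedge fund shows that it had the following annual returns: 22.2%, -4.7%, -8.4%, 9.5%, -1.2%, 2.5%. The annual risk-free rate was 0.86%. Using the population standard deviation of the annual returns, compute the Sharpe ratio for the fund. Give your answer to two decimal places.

r̄ = (22.2 − 4.7 − 8.4 + 9.5 − 1.2 + 2.5) / 6 = 19.90 / 6 = 3.3167%
Population σ = √[Σ(r − r̄)² / 6] = √[617.4283 / 6] = √102.9047 = 10.1442%
Sharpe = (r̄ − rf) / σ = (3.3167 − 0.86) / 10.1442 = 2.4567 / 10.1442 = 0.2422

0.24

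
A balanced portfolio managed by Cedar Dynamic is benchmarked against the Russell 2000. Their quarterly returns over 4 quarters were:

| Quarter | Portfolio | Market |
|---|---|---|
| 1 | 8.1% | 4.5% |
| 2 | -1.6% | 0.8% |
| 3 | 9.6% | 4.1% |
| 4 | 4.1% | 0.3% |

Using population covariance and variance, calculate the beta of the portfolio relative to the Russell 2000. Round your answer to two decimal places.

1.88

r̄p = 5.0500%,  r̄m = 2.4250%
Cov = Σ(rp − r̄p)(rm − r̄m) / 4 = 6.6938
Var(rm) = Σ(rm − r̄m)² / 4 = 3.5669
β = Cov / Var = 6.6938 / 3.5669 = 1.8766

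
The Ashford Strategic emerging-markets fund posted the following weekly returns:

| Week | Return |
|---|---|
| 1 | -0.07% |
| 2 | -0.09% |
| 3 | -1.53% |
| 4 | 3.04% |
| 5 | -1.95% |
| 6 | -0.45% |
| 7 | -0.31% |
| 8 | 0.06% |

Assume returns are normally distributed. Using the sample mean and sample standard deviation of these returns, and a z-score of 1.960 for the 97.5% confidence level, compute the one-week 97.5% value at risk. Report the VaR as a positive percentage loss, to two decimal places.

μ = (-0.07 − 0.09 − 1.53 + 3.04 − 1.95 − 0.45 − 0.31 + 0.06) / 8 = -1.300 / 8 = -0.1625%
Sample std dev = √[15.4890 / 7] = 1.4875%
VaR = −(μ − z·σ) = −(-0.1625 − 1.960 × 1.4875) = −(-3.0780) = 3.0780%

3.08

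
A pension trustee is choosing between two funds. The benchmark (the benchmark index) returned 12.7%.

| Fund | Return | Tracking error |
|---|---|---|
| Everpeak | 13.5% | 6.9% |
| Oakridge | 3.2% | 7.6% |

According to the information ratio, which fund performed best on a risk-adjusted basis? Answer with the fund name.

Everpeak

Everpeak: IR = (13.5% − 12.7%) / 6.9% = 0.116
Oakridge: IR = (3.2% − 12.7%) / 7.6% = -1.250
Highest: Everpeak (0.116).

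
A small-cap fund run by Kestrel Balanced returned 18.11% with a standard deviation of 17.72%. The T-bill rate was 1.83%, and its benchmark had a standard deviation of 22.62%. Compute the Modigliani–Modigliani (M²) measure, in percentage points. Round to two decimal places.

Sharpe = (Rp − Rf) / σp = (18.11% − 1.83%) / 17.72% = 0.9187
M² = Rf + Sharpe × σm = 1.83% + 0.9187 × 22.62% = 22.6110%

22.61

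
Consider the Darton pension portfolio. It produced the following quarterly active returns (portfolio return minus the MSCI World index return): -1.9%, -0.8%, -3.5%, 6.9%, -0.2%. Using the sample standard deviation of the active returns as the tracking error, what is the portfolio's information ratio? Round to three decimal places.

Mean return r̄ = 0.50 / 5 = 0.1000%
Σ(r − r̄)² = (-1.9 − 0.1000)² + (-0.8 − 0.1000)² + (-3.5 − 0.1000)² + … = 64.1000
σ = √[64.1000 / 4] = 4.0031%
IR = r̄ / tracking error = 0.1000 / 4.0031 = 0.0250

0.025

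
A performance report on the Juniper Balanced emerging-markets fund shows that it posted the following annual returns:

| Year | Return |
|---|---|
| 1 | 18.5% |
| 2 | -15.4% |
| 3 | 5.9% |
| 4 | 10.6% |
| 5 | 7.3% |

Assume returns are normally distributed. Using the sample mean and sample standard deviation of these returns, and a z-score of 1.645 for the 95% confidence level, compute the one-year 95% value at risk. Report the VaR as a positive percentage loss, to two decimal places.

r̄ = (18.5 − 15.4 + 5.9 + 10.6 + 7.3) / 5 = 26.90 / 5 = 5.3800%
Σ(r − r̄)² = (18.5 − 5.3800)² + (-15.4 − 5.3800)² + … = 635.1480
sample σ = √(635.1480 / 4) = √158.7870 = 12.6011%
VaR = −(r̄ − z·σ) = −(5.3800 − 1.645 × 12.6011) = −(-15.3488) = 15.3488%

15.35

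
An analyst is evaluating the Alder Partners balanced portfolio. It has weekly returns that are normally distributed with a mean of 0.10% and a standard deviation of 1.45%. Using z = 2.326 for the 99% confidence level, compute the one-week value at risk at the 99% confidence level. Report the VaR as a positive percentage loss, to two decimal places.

VaR (as % loss) = −(μ − z·σ) = −(0.10% − 2.326 × 1.45%) = −(-3.2727%) = 3.2727%

3.27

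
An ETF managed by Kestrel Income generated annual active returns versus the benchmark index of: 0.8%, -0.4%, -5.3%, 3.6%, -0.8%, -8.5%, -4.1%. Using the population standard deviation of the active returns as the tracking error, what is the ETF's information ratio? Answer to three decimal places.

μ = (0.8 − 0.4 − 5.3 + 3.6 − 0.8 − 8.5 − 4.1) / 7 = -14.70 / 7 = -2.1000%
Population σ = √[Σ(r − μ)² / 7] = √[100.6800 / 7] = √14.3829 = 3.7925%
IR = μ / tracking error = -2.1000 / 3.7925 = -0.5537

-0.554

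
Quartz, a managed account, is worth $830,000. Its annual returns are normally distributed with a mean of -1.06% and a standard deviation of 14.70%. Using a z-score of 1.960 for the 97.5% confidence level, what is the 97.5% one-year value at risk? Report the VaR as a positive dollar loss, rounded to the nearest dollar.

Return at the 97.5% tail: μ − z·σ = -1.06% − 1.960 × 14.70% = -1.06 − 28.8120 = -29.8720%
VaR = −(-29.8720%) × $830,000 = 29.8720% × $830,000 = $247,938

$247,938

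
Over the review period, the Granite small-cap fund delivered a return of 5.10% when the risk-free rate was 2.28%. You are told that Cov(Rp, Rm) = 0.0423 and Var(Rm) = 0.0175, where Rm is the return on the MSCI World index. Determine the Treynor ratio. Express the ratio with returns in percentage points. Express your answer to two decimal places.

β = Cov / Var = 0.0423 / 0.0175 = 2.4171
Treynor = (Rp − Rf) / β = (5.10% − 2.28%) / 2.4171 = 2.82 / 2.4171 = 1.1667

1.17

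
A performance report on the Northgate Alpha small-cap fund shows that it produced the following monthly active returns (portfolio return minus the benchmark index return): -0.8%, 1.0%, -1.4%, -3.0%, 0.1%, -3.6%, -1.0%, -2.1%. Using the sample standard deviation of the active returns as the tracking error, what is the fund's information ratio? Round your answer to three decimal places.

-0.882

r̄ = (-0.8 + 1 − 1.4 − 3 + 0.1 − 3.6 − 1 − 2.1) / 8 = -1.3500%
Σ(r − r̄)² = (-0.8 − (-1.3500))² + (1 − (-1.3500))² + … = 16.4000
σ = √[16.4000 / 7] = 1.5306%
IR = r̄ / tracking error = -1.3500 / 1.5306 = -0.8820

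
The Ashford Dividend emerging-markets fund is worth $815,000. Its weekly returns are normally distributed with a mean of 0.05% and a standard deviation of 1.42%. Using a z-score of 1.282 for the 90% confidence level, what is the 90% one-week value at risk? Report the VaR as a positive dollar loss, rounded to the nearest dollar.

Return at the 90% tail: μ − z·σ = 0.05% − 1.282 × 1.42% = 0.05 − 1.82044 = -1.77044%
VaR = −(-1.77044%) × $815,000 = 1.77044% × $815,000 = $14,429

$14,429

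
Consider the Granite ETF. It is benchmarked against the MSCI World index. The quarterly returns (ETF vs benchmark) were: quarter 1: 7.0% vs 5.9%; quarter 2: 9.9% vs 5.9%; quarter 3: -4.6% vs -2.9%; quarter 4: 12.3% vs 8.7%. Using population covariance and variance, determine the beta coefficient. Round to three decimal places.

r̄p = 6.1500%,  r̄m = 4.4000%
Cov = Σ(rp − r̄p)(rm − r̄m) / 4 = 27.9550
Var(rm) = Σ(rm − r̄m)² / 4 = 19.0700
β = Cov / Var = 27.9550 / 19.0700 = 1.4659

1.466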